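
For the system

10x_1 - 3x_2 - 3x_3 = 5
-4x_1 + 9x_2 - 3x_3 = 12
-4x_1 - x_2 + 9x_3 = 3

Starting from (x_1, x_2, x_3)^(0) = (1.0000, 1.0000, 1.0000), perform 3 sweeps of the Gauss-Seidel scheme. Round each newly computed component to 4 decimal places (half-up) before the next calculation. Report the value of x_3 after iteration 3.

Iteration 1:
  x_1 = (5 - (-3)·1.0000 - (-3)·1.0000) / (10) = 1.1000
  x_2 = (12 - (-4)·1.1000 - (-3)·1.0000) / (9) = 2.1556
  x_3 = (3 - (-4)·1.1000 - (-1)·2.1556) / (9) = 1.0617
Iteration 2:
  x_1 = (5 - (-3)·2.1556 - (-3)·1.0617) / (10) = 1.4652
  x_2 = (12 - (-4)·1.4652 - (-3)·1.0617) / (9) = 2.3384
  x_3 = (3 - (-4)·1.4652 - (-1)·2.3384) / (9) = 1.2444
Iteration 3:
  x_1 = (5 - (-3)·2.3384 - (-3)·1.2444) / (10) = 1.5748
  x_2 = (12 - (-4)·1.5748 - (-3)·1.2444) / (9) = 2.4480
  x_3 = (3 - (-4)·1.5748 - (-1)·2.4480) / (9) = 1.3052

1.3052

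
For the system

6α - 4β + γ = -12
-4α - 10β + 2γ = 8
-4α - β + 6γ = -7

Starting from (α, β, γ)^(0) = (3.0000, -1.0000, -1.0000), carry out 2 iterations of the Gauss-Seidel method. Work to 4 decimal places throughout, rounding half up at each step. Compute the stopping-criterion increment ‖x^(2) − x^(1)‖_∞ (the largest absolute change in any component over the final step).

Iteration 1:
  α = (-12 - (-4)·-1.0000 - (1)·-1.0000) / (6) = -2.5000
  β = (8 - (-4)·-2.5000 - (2)·-1.0000) / (-10) = 0.0000
  γ = (-7 - (-4)·-2.5000 - (-1)·0.0000) / (6) = -2.8333
Iteration 2:
  α = (-12 - (-4)·0.0000 - (1)·-2.8333) / (6) = -1.5278
  β = (8 - (-4)·-1.5278 - (2)·-2.8333) / (-10) = -0.7555
  γ = (-7 - (-4)·-1.5278 - (-1)·-0.7555) / (6) = -2.3111
Change: (0.9722, -0.7555, 0.5222) → max |·| = 0.9722

0.9722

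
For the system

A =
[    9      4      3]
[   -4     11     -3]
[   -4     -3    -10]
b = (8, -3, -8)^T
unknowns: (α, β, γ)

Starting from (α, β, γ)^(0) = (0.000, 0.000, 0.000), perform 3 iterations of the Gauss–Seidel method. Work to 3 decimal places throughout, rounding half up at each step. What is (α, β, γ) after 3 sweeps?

(0.682, 0.106, 0.495)

Iteration 1:
  α = (8 - (4)·0.000 - (3)·0.000) / (9) = 0.889
  β = (-3 - (-4)·0.889 - (-3)·0.000) / (11) = 0.051
  γ = (-8 - (-4)·0.889 - (-3)·0.051) / (-10) = 0.429
Iteration 2:
  α = (8 - (4)·0.051 - (3)·0.429) / (9) = 0.723
  β = (-3 - (-4)·0.723 - (-3)·0.429) / (11) = 0.107
  γ = (-8 - (-4)·0.723 - (-3)·0.107) / (-10) = 0.479
Iteration 3:
  α = (8 - (4)·0.107 - (3)·0.479) / (9) = 0.682
  β = (-3 - (-4)·0.682 - (-3)·0.479) / (11) = 0.106
  γ = (-8 - (-4)·0.682 - (-3)·0.106) / (-10) = 0.495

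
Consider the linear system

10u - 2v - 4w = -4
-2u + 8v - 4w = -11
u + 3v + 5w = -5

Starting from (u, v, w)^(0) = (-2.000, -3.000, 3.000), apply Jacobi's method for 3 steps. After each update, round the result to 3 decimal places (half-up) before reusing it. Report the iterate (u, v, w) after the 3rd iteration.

(-0.871, -1.781, -0.566)

Iteration 1:
  u = (-4 - (-2)·-3.000 - (-4)·3.000) / (10) = 0.200
  v = (-11 - (-2)·-2.000 - (-4)·3.000) / (8) = -0.375
  w = (-5 - (1)·-2.000 - (3)·-3.000) / (5) = 1.200
Iteration 2:
  u = (-4 - (-2)·-0.375 - (-4)·1.200) / (10) = 0.005
  v = (-11 - (-2)·0.200 - (-4)·1.200) / (8) = -0.725
  w = (-5 - (1)·0.200 - (3)·-0.375) / (5) = -0.815
Iteration 3:
  u = (-4 - (-2)·-0.725 - (-4)·-0.815) / (10) = -0.871
  v = (-11 - (-2)·0.005 - (-4)·-0.815) / (8) = -1.781
  w = (-5 - (1)·0.005 - (3)·-0.725) / (5) = -0.566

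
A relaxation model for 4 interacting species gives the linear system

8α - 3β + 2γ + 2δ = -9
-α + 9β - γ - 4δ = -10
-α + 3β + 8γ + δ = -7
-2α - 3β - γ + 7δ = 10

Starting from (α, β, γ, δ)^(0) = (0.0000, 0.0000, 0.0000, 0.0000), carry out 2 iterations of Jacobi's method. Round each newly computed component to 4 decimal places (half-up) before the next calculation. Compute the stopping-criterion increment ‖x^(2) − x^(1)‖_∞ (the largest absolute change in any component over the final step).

Iteration 1:
  α = (-9 - (-3)·0.0000 - (2)·0.0000 - (2)·0.0000) / (8) = -1.1250
  β = (-10 - (-1)·0.0000 - (-1)·0.0000 - (-4)·0.0000) / (9) = -1.1111
  γ = (-7 - (-1)·0.0000 - (3)·0.0000 - (1)·0.0000) / (8) = -0.8750
  δ = (10 - (-2)·0.0000 - (-3)·0.0000 - (-1)·0.0000) / (7) = 1.4286
Iteration 2:
  α = (-9 - (-3)·-1.1111 - (2)·-0.8750 - (2)·1.4286) / (8) = -1.6801
  β = (-10 - (-1)·-1.1250 - (-1)·-0.8750 - (-4)·1.4286) / (9) = -0.6984
  γ = (-7 - (-1)·-1.1250 - (3)·-1.1111 - (1)·1.4286) / (8) = -0.7775
  δ = (10 - (-2)·-1.1250 - (-3)·-1.1111 - (-1)·-0.8750) / (7) = 0.5060
Change: (-0.5551, 0.4127, 0.0975, -0.9226) → max |·| = 0.9226

0.9226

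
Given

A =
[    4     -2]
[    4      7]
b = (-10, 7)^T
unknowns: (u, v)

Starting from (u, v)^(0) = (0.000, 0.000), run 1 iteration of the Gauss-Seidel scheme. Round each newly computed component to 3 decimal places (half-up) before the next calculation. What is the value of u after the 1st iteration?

-2.500

Iteration 1:
  u = (-10 - (-2)·0.000) / (4) = -2.500
  v = (7 - (4)·-2.500) / (7) = 2.429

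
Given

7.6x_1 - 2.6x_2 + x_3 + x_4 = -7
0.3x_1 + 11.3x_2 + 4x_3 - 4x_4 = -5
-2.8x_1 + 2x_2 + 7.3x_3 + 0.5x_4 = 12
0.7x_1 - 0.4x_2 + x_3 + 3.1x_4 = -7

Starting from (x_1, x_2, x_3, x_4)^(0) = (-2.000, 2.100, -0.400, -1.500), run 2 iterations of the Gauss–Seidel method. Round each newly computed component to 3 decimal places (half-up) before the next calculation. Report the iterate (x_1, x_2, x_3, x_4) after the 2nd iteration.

Iteration 1:
  x_1 = (-7 - (-2.6)·2.100 - (1)·-0.400 - (1)·-1.500) / (7.6) = 0.047
  x_2 = (-5 - (0.3)·0.047 - (4)·-0.400 - (-4)·-1.500) / (11.3) = -0.833
  x_3 = (12 - (-2.8)·0.047 - (2)·-0.833 - (0.5)·-1.500) / (7.3) = 1.993
  x_4 = (-7 - (0.7)·0.047 - (-0.4)·-0.833 - (1)·1.993) / (3.1) = -3.019
Iteration 2:
  x_1 = (-7 - (-2.6)·-0.833 - (1)·1.993 - (1)·-3.019) / (7.6) = -1.071
  x_2 = (-5 - (0.3)·-1.071 - (4)·1.993 - (-4)·-3.019) / (11.3) = -2.188
  x_3 = (12 - (-2.8)·-1.071 - (2)·-2.188 - (0.5)·-3.019) / (7.3) = 2.039
  x_4 = (-7 - (0.7)·-1.071 - (-0.4)·-2.188 - (1)·2.039) / (3.1) = -2.956

(-1.071, -2.188, 2.039, -2.956)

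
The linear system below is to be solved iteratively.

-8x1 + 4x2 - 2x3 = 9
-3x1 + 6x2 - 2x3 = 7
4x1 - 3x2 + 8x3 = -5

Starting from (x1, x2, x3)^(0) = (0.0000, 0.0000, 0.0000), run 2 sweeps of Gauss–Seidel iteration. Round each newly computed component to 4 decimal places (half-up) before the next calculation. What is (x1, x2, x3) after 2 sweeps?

Iteration 1:
  x1 = (9 - (4)·0.0000 - (-2)·0.0000) / (-8) = -1.1250
  x2 = (7 - (-3)·-1.1250 - (-2)·0.0000) / (6) = 0.6042
  x3 = (-5 - (4)·-1.1250 - (-3)·0.6042) / (8) = 0.1641
Iteration 2:
  x1 = (9 - (4)·0.6042 - (-2)·0.1641) / (-8) = -0.8639
  x2 = (7 - (-3)·-0.8639 - (-2)·0.1641) / (6) = 0.7894
  x3 = (-5 - (4)·-0.8639 - (-3)·0.7894) / (8) = 0.1030

(-0.8639, 0.7894, 0.1030)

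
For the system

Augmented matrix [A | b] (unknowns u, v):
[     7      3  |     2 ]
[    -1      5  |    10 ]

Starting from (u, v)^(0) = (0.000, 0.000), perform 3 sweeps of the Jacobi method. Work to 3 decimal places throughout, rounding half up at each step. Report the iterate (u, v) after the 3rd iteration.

(-0.596, 1.886)

Iteration 1:
  u = (2 - (3)·0.000) / (7) = 0.286
  v = (10 - (-1)·0.000) / (5) = 2.000
Iteration 2:
  u = (2 - (3)·2.000) / (7) = -0.571
  v = (10 - (-1)·0.286) / (5) = 2.057
Iteration 3:
  u = (2 - (3)·2.057) / (7) = -0.596
  v = (10 - (-1)·-0.571) / (5) = 1.886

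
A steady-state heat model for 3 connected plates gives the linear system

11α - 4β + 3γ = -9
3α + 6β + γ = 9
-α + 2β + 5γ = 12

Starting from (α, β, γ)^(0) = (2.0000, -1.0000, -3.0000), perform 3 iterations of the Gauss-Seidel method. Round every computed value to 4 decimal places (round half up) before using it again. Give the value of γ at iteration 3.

1.6130

Iteration 1:
  α = (-9 - (-4)·-1.0000 - (3)·-3.0000) / (11) = -0.3636
  β = (9 - (3)·-0.3636 - (1)·-3.0000) / (6) = 2.1818
  γ = (12 - (-1)·-0.3636 - (2)·2.1818) / (5) = 1.4546
Iteration 2:
  α = (-9 - (-4)·2.1818 - (3)·1.4546) / (11) = -0.4215
  β = (9 - (3)·-0.4215 - (1)·1.4546) / (6) = 1.4683
  γ = (12 - (-1)·-0.4215 - (2)·1.4683) / (5) = 1.7284
Iteration 3:
  α = (-9 - (-4)·1.4683 - (3)·1.7284) / (11) = -0.7556
  β = (9 - (3)·-0.7556 - (1)·1.7284) / (6) = 1.5897
  γ = (12 - (-1)·-0.7556 - (2)·1.5897) / (5) = 1.6130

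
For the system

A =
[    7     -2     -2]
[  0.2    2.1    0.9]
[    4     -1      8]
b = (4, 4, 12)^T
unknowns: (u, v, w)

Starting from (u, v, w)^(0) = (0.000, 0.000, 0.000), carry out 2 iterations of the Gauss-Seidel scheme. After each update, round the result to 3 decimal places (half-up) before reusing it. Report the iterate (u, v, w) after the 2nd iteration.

Iteration 1:
  u = (4 - (-2)·0.000 - (-2)·0.000) / (7) = 0.571
  v = (4 - (0.2)·0.571 - (0.9)·0.000) / (2.1) = 1.850
  w = (12 - (4)·0.571 - (-1)·1.850) / (8) = 1.446
Iteration 2:
  u = (4 - (-2)·1.850 - (-2)·1.446) / (7) = 1.513
  v = (4 - (0.2)·1.513 - (0.9)·1.446) / (2.1) = 1.141
  w = (12 - (4)·1.513 - (-1)·1.141) / (8) = 0.886

(1.513, 1.141, 0.886)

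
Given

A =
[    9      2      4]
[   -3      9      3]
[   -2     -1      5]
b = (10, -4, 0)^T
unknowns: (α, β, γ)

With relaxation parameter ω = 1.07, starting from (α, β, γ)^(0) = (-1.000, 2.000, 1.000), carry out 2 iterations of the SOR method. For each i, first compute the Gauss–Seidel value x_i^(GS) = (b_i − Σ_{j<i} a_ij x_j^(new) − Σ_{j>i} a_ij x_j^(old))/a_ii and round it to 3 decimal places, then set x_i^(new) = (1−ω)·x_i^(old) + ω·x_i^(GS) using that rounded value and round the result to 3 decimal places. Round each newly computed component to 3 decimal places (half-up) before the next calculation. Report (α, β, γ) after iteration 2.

Iteration 1:
  α: GS value = (10 - (2)·2.000 - (4)·1.000) / (9) = 0.222;  α ← (1−ω)·-1.000 + ω·0.222 = 0.308
  β: GS value = (-4 - (-3)·0.308 - (3)·1.000) / (9) = -0.675;  β ← (1−ω)·2.000 + ω·-0.675 = -0.862
  γ: GS value = (0 - (-2)·0.308 - (-1)·-0.862) / (5) = -0.049;  γ ← (1−ω)·1.000 + ω·-0.049 = -0.122
Iteration 2:
  α: GS value = (10 - (2)·-0.862 - (4)·-0.122) / (9) = 1.357;  α ← (1−ω)·0.308 + ω·1.357 = 1.430
  β: GS value = (-4 - (-3)·1.430 - (3)·-0.122) / (9) = 0.073;  β ← (1−ω)·-0.862 + ω·0.073 = 0.138
  γ: GS value = (0 - (-2)·1.430 - (-1)·0.138) / (5) = 0.600;  γ ← (1−ω)·-0.122 + ω·0.600 = 0.651

(1.430, 0.138, 0.651)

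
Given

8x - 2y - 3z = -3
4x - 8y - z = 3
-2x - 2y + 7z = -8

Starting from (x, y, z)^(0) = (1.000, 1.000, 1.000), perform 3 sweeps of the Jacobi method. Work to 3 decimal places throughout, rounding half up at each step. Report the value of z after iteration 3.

Iteration 1:
  x = (-3 - (-2)·1.000 - (-3)·1.000) / (8) = 0.250
  y = (3 - (4)·1.000 - (-1)·1.000) / (-8) = 0.000
  z = (-8 - (-2)·1.000 - (-2)·1.000) / (7) = -0.571
Iteration 2:
  x = (-3 - (-2)·0.000 - (-3)·-0.571) / (8) = -0.589
  y = (3 - (4)·0.250 - (-1)·-0.571) / (-8) = -0.179
  z = (-8 - (-2)·0.250 - (-2)·0.000) / (7) = -1.071
Iteration 3:
  x = (-3 - (-2)·-0.179 - (-3)·-1.071) / (8) = -0.821
  y = (3 - (4)·-0.589 - (-1)·-1.071) / (-8) = -0.536
  z = (-8 - (-2)·-0.589 - (-2)·-0.179) / (7) = -1.362

-1.362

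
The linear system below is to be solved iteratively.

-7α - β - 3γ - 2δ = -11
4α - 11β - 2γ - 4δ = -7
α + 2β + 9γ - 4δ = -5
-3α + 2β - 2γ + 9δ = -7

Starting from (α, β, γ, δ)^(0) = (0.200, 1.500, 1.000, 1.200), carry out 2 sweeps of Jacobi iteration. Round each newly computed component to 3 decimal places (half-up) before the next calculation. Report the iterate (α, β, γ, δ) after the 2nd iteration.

(1.955, 1.217, -1.006, -0.687)

Iteration 1:
  α = (-11 - (-1)·1.500 - (-3)·1.000 - (-2)·1.200) / (-7) = 0.586
  β = (-7 - (4)·0.200 - (-2)·1.000 - (-4)·1.200) / (-11) = 0.091
  γ = (-5 - (1)·0.200 - (2)·1.500 - (-4)·1.200) / (9) = -0.378
  δ = (-7 - (-3)·0.200 - (2)·1.500 - (-2)·1.000) / (9) = -0.822
Iteration 2:
  α = (-11 - (-1)·0.091 - (-3)·-0.378 - (-2)·-0.822) / (-7) = 1.955
  β = (-7 - (4)·0.586 - (-2)·-0.378 - (-4)·-0.822) / (-11) = 1.217
  γ = (-5 - (1)·0.586 - (2)·0.091 - (-4)·-0.822) / (9) = -1.006
  δ = (-7 - (-3)·0.586 - (2)·0.091 - (-2)·-0.378) / (9) = -0.687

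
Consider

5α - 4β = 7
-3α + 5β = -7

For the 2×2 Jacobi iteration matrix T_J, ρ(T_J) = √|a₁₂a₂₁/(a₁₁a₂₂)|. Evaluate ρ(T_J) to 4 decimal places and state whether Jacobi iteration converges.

a₁₂a₂₁/(a₁₁a₂₂) = (-4)·(-3) / ((5)·(5)) = 0.480000
ρ = √|0.480000| = √0.480000 = 0.6928
ρ < 1, so Jacobi converges

0.6928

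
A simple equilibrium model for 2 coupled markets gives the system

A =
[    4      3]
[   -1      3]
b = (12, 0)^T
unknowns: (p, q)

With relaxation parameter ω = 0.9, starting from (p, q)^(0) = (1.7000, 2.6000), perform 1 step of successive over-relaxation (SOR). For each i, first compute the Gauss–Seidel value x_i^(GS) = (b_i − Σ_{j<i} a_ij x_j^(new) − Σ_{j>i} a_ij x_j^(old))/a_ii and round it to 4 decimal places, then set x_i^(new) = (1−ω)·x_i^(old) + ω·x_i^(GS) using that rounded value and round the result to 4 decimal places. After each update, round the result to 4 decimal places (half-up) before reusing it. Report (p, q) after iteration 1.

Iteration 1:
  p: GS value = (12 - (3)·2.6000) / (4) = 1.0500;  p ← (1−ω)·1.7000 + ω·1.0500 = 1.1150
  q: GS value = (0 - (-1)·1.1150) / (3) = 0.3717;  q ← (1−ω)·2.6000 + ω·0.3717 = 0.5945

(1.1150, 0.5945)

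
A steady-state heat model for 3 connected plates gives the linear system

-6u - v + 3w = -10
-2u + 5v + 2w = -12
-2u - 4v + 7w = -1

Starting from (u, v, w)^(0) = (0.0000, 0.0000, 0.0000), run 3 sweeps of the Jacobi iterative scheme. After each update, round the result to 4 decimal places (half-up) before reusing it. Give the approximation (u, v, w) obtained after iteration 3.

(1.4270, -1.1867, -0.5306)

Iteration 1:
  u = (-10 - (-1)·0.0000 - (3)·0.0000) / (-6) = 1.6667
  v = (-12 - (-2)·0.0000 - (2)·0.0000) / (5) = -2.4000
  w = (-1 - (-2)·0.0000 - (-4)·0.0000) / (7) = -0.1429
Iteration 2:
  u = (-10 - (-1)·-2.4000 - (3)·-0.1429) / (-6) = 1.9952
  v = (-12 - (-2)·1.6667 - (2)·-0.1429) / (5) = -1.6762
  w = (-1 - (-2)·1.6667 - (-4)·-2.4000) / (7) = -1.0381
Iteration 3:
  u = (-10 - (-1)·-1.6762 - (3)·-1.0381) / (-6) = 1.4270
  v = (-12 - (-2)·1.9952 - (2)·-1.0381) / (5) = -1.1867
  w = (-1 - (-2)·1.9952 - (-4)·-1.6762) / (7) = -0.5306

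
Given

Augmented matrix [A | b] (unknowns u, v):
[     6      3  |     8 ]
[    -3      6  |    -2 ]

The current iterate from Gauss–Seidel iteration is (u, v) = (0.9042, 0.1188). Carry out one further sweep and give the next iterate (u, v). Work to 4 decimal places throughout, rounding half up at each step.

One sweep:
  u = (8 - (3)·0.1188) / (6) = 1.2739
  v = (-2 - (-3)·1.2739) / (6) = 0.3036

(1.2739, 0.3036)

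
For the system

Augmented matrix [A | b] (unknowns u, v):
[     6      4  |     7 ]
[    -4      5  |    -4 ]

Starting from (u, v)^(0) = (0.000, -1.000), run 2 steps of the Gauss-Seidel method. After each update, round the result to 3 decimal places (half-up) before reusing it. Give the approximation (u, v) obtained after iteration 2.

Iteration 1:
  u = (7 - (4)·-1.000) / (6) = 1.833
  v = (-4 - (-4)·1.833) / (5) = 0.666
Iteration 2:
  u = (7 - (4)·0.666) / (6) = 0.723
  v = (-4 - (-4)·0.723) / (5) = -0.222

(0.723, -0.222)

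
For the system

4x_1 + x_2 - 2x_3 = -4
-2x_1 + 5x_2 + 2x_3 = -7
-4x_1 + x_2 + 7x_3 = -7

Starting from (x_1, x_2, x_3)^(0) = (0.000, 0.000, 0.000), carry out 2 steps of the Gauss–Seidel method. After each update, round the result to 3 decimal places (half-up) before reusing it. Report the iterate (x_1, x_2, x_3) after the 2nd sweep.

Iteration 1:
  x_1 = (-4 - (1)·0.000 - (-2)·0.000) / (4) = -1.000
  x_2 = (-7 - (-2)·-1.000 - (2)·0.000) / (5) = -1.800
  x_3 = (-7 - (-4)·-1.000 - (1)·-1.800) / (7) = -1.314
Iteration 2:
  x_1 = (-4 - (1)·-1.800 - (-2)·-1.314) / (4) = -1.207
  x_2 = (-7 - (-2)·-1.207 - (2)·-1.314) / (5) = -1.357
  x_3 = (-7 - (-4)·-1.207 - (1)·-1.357) / (7) = -1.496

(-1.207, -1.357, -1.496)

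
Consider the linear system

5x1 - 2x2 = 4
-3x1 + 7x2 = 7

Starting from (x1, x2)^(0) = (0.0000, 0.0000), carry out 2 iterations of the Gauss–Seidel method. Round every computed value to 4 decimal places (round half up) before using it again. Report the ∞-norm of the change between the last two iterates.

0.5372

Iteration 1:
  x1 = (4 - (-2)·0.0000) / (5) = 0.8000
  x2 = (7 - (-3)·0.8000) / (7) = 1.3429
Iteration 2:
  x1 = (4 - (-2)·1.3429) / (5) = 1.3372
  x2 = (7 - (-3)·1.3372) / (7) = 1.5731
Change: (0.5372, 0.2302) → max |·| = 0.5372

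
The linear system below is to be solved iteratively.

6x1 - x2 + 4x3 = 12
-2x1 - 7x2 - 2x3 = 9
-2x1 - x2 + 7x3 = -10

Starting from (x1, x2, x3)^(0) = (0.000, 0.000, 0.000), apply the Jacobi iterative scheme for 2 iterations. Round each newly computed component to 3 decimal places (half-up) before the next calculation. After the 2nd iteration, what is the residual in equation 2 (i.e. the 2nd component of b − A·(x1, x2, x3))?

2.251

Iteration 1:
  x1 = (12 - (-1)·0.000 - (4)·0.000) / (6) = 2.000
  x2 = (9 - (-2)·0.000 - (-2)·0.000) / (-7) = -1.286
  x3 = (-10 - (-2)·0.000 - (-1)·0.000) / (7) = -1.429
Iteration 2:
  x1 = (12 - (-1)·-1.286 - (4)·-1.429) / (6) = 2.738
  x2 = (9 - (-2)·2.000 - (-2)·-1.429) / (-7) = -1.449
  x3 = (-10 - (-2)·2.000 - (-1)·-1.286) / (7) = -1.041
Residual b − A·x = (-1.713, 2.251, 1.314)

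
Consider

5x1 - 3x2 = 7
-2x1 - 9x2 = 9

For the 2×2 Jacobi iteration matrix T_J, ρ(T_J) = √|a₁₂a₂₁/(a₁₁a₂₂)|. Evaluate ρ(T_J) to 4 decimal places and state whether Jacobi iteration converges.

0.3651

a₁₂a₂₁/(a₁₁a₂₂) = (-3)·(-2) / ((5)·(-9)) = -0.133333
ρ = √|-0.133333| = √0.133333 = 0.3651
ρ < 1, so Jacobi converges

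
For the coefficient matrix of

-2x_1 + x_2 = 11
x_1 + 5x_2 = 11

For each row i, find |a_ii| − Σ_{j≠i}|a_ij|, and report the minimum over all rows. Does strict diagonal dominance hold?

row 1: |-2| − (1) = 1
row 2: |5| − (1) = 4
minimum over rows = 1 → strictly diagonally dominant (convergence guaranteed)

1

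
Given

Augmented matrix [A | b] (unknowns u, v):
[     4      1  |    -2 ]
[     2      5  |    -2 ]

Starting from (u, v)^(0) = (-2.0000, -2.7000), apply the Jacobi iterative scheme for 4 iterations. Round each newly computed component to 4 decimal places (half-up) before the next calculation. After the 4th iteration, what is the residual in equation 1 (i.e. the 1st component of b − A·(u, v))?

0.0870

Iteration 1:
  u = (-2 - (1)·-2.7000) / (4) = 0.1750
  v = (-2 - (2)·-2.0000) / (5) = 0.4000
Iteration 2:
  u = (-2 - (1)·0.4000) / (4) = -0.6000
  v = (-2 - (2)·0.1750) / (5) = -0.4700
Iteration 3:
  u = (-2 - (1)·-0.4700) / (4) = -0.3825
  v = (-2 - (2)·-0.6000) / (5) = -0.1600
Iteration 4:
  u = (-2 - (1)·-0.1600) / (4) = -0.4600
  v = (-2 - (2)·-0.3825) / (5) = -0.2470
Residual b − A·x = (0.0870, 0.1550)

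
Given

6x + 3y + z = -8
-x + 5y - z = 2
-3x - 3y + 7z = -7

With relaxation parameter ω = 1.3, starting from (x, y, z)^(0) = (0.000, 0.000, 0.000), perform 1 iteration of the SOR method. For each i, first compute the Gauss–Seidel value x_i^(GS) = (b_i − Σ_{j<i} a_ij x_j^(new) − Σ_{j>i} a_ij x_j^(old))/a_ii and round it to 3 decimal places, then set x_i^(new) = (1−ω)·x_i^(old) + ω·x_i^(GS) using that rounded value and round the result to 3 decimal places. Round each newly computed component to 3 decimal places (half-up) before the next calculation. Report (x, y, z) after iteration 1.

Iteration 1:
  x: GS value = (-8 - (3)·0.000 - (1)·0.000) / (6) = -1.333;  x ← (1−ω)·0.000 + ω·-1.333 = -1.733
  y: GS value = (2 - (-1)·-1.733 - (-1)·0.000) / (5) = 0.053;  y ← (1−ω)·0.000 + ω·0.053 = 0.069
  z: GS value = (-7 - (-3)·-1.733 - (-3)·0.069) / (7) = -1.713;  z ← (1−ω)·0.000 + ω·-1.713 = -2.227

(-1.733, 0.069, -2.227)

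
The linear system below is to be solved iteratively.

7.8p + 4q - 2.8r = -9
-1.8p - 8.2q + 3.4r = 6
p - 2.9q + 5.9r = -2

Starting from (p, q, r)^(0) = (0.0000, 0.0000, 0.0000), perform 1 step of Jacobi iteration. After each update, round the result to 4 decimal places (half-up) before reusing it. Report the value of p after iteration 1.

Iteration 1:
  p = (-9 - (4)·0.0000 - (-2.8)·0.0000) / (7.8) = -1.1538
  q = (6 - (-1.8)·0.0000 - (3.4)·0.0000) / (-8.2) = -0.7317
  r = (-2 - (1)·0.0000 - (-2.9)·0.0000) / (5.9) = -0.3390

-1.1538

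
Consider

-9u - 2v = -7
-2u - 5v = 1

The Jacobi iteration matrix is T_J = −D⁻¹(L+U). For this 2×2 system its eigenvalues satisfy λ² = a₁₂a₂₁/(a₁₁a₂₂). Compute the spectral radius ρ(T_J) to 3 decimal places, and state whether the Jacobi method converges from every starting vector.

a₁₂a₂₁/(a₁₁a₂₂) = (-2)·(-2) / ((-9)·(-5)) = 0.088889
ρ = √|0.088889| = √0.088889 = 0.298
ρ < 1, so Jacobi converges

0.298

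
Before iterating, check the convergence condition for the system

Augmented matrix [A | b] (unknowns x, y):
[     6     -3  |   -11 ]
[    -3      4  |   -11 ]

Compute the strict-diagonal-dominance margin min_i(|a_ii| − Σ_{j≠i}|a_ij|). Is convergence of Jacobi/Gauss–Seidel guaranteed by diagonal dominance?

1

row 1: |6| − (3) = 3
row 2: |4| − (3) = 1
minimum over rows = 1 → strictly diagonally dominant (convergence guaranteed)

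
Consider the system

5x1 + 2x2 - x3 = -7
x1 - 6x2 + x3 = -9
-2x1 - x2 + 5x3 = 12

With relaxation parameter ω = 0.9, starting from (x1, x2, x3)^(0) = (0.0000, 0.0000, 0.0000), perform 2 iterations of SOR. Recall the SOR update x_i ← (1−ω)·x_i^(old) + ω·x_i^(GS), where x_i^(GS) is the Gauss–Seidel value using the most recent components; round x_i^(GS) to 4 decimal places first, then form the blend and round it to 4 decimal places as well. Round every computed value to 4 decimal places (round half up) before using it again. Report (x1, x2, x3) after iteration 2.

Iteration 1:
  x1: GS value = (-7 - (2)·0.0000 - (-1)·0.0000) / (5) = -1.4000;  x1 ← (1−ω)·0.0000 + ω·-1.4000 = -1.2600
  x2: GS value = (-9 - (1)·-1.2600 - (1)·0.0000) / (-6) = 1.2900;  x2 ← (1−ω)·0.0000 + ω·1.2900 = 1.1610
  x3: GS value = (12 - (-2)·-1.2600 - (-1)·1.1610) / (5) = 2.1282;  x3 ← (1−ω)·0.0000 + ω·2.1282 = 1.9154
Iteration 2:
  x1: GS value = (-7 - (2)·1.1610 - (-1)·1.9154) / (5) = -1.4813;  x1 ← (1−ω)·-1.2600 + ω·-1.4813 = -1.4592
  x2: GS value = (-9 - (1)·-1.4592 - (1)·1.9154) / (-6) = 1.5760;  x2 ← (1−ω)·1.1610 + ω·1.5760 = 1.5345
  x3: GS value = (12 - (-2)·-1.4592 - (-1)·1.5345) / (5) = 2.1232;  x3 ← (1−ω)·1.9154 + ω·2.1232 = 2.1024

(-1.4592, 1.5345, 2.1024)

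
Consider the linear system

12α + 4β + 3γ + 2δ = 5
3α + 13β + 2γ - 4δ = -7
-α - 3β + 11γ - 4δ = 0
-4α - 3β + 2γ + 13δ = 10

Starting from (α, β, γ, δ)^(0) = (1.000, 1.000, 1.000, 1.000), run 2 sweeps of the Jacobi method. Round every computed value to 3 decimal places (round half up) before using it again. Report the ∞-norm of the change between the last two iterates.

Iteration 1:
  α = (5 - (4)·1.000 - (3)·1.000 - (2)·1.000) / (12) = -0.333
  β = (-7 - (3)·1.000 - (2)·1.000 - (-4)·1.000) / (13) = -0.615
  γ = (0 - (-1)·1.000 - (-3)·1.000 - (-4)·1.000) / (11) = 0.727
  δ = (10 - (-4)·1.000 - (-3)·1.000 - (2)·1.000) / (13) = 1.154
Iteration 2:
  α = (5 - (4)·-0.615 - (3)·0.727 - (2)·1.154) / (12) = 0.248
  β = (-7 - (3)·-0.333 - (2)·0.727 - (-4)·1.154) / (13) = -0.218
  γ = (0 - (-1)·-0.333 - (-3)·-0.615 - (-4)·1.154) / (11) = 0.222
  δ = (10 - (-4)·-0.333 - (-3)·-0.615 - (2)·0.727) / (13) = 0.413
Change: (0.581, 0.397, -0.505, -0.741) → max |·| = 0.741

0.741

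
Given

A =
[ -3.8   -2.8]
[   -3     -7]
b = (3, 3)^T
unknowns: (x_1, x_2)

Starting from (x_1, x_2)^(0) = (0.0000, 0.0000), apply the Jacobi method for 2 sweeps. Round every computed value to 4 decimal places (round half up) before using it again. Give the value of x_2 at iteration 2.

Iteration 1:
  x_1 = (3 - (-2.8)·0.0000) / (-3.8) = -0.7895
  x_2 = (3 - (-3)·0.0000) / (-7) = -0.4286
Iteration 2:
  x_1 = (3 - (-2.8)·-0.4286) / (-3.8) = -0.4737
  x_2 = (3 - (-3)·-0.7895) / (-7) = -0.0902

-0.0902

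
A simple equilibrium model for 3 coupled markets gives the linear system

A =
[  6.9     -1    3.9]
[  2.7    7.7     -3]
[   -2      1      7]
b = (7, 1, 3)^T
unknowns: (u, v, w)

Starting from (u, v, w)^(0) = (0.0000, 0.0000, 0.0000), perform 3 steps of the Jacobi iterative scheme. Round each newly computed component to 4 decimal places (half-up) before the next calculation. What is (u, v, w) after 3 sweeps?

Iteration 1:
  u = (7 - (-1)·0.0000 - (3.9)·0.0000) / (6.9) = 1.0145
  v = (1 - (2.7)·0.0000 - (-3)·0.0000) / (7.7) = 0.1299
  w = (3 - (-2)·0.0000 - (1)·0.0000) / (7) = 0.4286
Iteration 2:
  u = (7 - (-1)·0.1299 - (3.9)·0.4286) / (6.9) = 0.7911
  v = (1 - (2.7)·1.0145 - (-3)·0.4286) / (7.7) = -0.0589
  w = (3 - (-2)·1.0145 - (1)·0.1299) / (7) = 0.6999
Iteration 3:
  u = (7 - (-1)·-0.0589 - (3.9)·0.6999) / (6.9) = 0.6104
  v = (1 - (2.7)·0.7911 - (-3)·0.6999) / (7.7) = 0.1252
  w = (3 - (-2)·0.7911 - (1)·-0.0589) / (7) = 0.6630

(0.6104, 0.1252, 0.6630)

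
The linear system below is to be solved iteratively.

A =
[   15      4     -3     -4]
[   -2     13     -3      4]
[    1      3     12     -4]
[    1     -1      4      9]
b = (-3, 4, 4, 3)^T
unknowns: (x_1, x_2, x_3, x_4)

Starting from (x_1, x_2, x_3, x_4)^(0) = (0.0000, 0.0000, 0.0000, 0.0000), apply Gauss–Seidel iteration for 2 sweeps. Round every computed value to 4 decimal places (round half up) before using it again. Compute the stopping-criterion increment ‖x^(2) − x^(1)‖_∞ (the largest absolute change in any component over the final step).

0.0847

Iteration 1:
  x_1 = (-3 - (4)·0.0000 - (-3)·0.0000 - (-4)·0.0000) / (15) = -0.2000
  x_2 = (4 - (-2)·-0.2000 - (-3)·0.0000 - (4)·0.0000) / (13) = 0.2769
  x_3 = (4 - (1)·-0.2000 - (3)·0.2769 - (-4)·0.0000) / (12) = 0.2808
  x_4 = (3 - (1)·-0.2000 - (-1)·0.2769 - (4)·0.2808) / (9) = 0.2615
Iteration 2:
  x_1 = (-3 - (4)·0.2769 - (-3)·0.2808 - (-4)·0.2615) / (15) = -0.1479
  x_2 = (4 - (-2)·-0.1479 - (-3)·0.2808 - (4)·0.2615) / (13) = 0.2693
  x_3 = (4 - (1)·-0.1479 - (3)·0.2693 - (-4)·0.2615) / (12) = 0.3655
  x_4 = (3 - (1)·-0.1479 - (-1)·0.2693 - (4)·0.3655) / (9) = 0.2172
Change: (0.0521, -0.0076, 0.0847, -0.0443) → max |·| = 0.0847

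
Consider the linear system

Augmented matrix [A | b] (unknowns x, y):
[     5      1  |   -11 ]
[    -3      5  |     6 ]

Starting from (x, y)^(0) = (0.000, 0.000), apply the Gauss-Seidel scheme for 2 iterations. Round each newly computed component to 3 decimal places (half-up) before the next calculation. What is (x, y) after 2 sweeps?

Iteration 1:
  x = (-11 - (1)·0.000) / (5) = -2.200
  y = (6 - (-3)·-2.200) / (5) = -0.120
Iteration 2:
  x = (-11 - (1)·-0.120) / (5) = -2.176
  y = (6 - (-3)·-2.176) / (5) = -0.106

(-2.176, -0.106)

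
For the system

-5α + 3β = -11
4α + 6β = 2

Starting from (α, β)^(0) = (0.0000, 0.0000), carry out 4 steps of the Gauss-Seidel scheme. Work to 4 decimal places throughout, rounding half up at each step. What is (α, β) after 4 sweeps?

Iteration 1:
  α = (-11 - (3)·0.0000) / (-5) = 2.2000
  β = (2 - (4)·2.2000) / (6) = -1.1333
Iteration 2:
  α = (-11 - (3)·-1.1333) / (-5) = 1.5200
  β = (2 - (4)·1.5200) / (6) = -0.6800
Iteration 3:
  α = (-11 - (3)·-0.6800) / (-5) = 1.7920
  β = (2 - (4)·1.7920) / (6) = -0.8613
Iteration 4:
  α = (-11 - (3)·-0.8613) / (-5) = 1.6832
  β = (2 - (4)·1.6832) / (6) = -0.7888

(1.6832, -0.7888)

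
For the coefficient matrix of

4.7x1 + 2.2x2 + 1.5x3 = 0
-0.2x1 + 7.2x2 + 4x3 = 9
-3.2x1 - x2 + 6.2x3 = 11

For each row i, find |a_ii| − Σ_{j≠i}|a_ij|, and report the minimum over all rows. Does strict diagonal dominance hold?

1

row 1: |4.7| − (2.2+1.5) = 1
row 2: |7.2| − (0.2+4) = 3
row 3: |6.2| − (3.2+1) = 2
minimum over rows = 1 → strictly diagonally dominant (convergence guaranteed)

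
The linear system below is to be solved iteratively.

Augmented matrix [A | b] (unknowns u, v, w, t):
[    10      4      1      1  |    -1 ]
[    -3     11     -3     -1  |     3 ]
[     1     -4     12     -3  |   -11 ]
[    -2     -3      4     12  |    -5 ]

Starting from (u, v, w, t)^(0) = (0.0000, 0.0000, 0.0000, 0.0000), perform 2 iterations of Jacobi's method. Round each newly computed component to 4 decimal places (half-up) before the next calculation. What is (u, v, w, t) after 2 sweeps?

Iteration 1:
  u = (-1 - (4)·0.0000 - (1)·0.0000 - (1)·0.0000) / (10) = -0.1000
  v = (3 - (-3)·0.0000 - (-3)·0.0000 - (-1)·0.0000) / (11) = 0.2727
  w = (-11 - (1)·0.0000 - (-4)·0.0000 - (-3)·0.0000) / (12) = -0.9167
  t = (-5 - (-2)·0.0000 - (-3)·0.0000 - (4)·0.0000) / (12) = -0.4167
Iteration 2:
  u = (-1 - (4)·0.2727 - (1)·-0.9167 - (1)·-0.4167) / (10) = -0.0757
  v = (3 - (-3)·-0.1000 - (-3)·-0.9167 - (-1)·-0.4167) / (11) = -0.0424
  w = (-11 - (1)·-0.1000 - (-4)·0.2727 - (-3)·-0.4167) / (12) = -0.9216
  t = (-5 - (-2)·-0.1000 - (-3)·0.2727 - (4)·-0.9167) / (12) = -0.0596

(-0.0757, -0.0424, -0.9216, -0.0596)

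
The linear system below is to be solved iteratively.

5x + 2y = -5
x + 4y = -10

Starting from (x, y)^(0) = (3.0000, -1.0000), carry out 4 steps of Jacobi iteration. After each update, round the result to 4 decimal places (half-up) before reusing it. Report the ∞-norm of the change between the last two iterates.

Iteration 1:
  x = (-5 - (2)·-1.0000) / (5) = -0.6000
  y = (-10 - (1)·3.0000) / (4) = -3.2500
Iteration 2:
  x = (-5 - (2)·-3.2500) / (5) = 0.3000
  y = (-10 - (1)·-0.6000) / (4) = -2.3500
Iteration 3:
  x = (-5 - (2)·-2.3500) / (5) = -0.0600
  y = (-10 - (1)·0.3000) / (4) = -2.5750
Iteration 4:
  x = (-5 - (2)·-2.5750) / (5) = 0.0300
  y = (-10 - (1)·-0.0600) / (4) = -2.4850
Change: (0.0900, 0.0900) → max |·| = 0.0900

0.0900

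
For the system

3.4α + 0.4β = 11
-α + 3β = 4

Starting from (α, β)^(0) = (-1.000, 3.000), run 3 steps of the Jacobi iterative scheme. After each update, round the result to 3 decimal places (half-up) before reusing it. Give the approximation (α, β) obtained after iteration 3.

(2.965, 2.373)

Iteration 1:
  α = (11 - (0.4)·3.000) / (3.4) = 2.882
  β = (4 - (-1)·-1.000) / (3) = 1.000
Iteration 2:
  α = (11 - (0.4)·1.000) / (3.4) = 3.118
  β = (4 - (-1)·2.882) / (3) = 2.294
Iteration 3:
  α = (11 - (0.4)·2.294) / (3.4) = 2.965
  β = (4 - (-1)·3.118) / (3) = 2.373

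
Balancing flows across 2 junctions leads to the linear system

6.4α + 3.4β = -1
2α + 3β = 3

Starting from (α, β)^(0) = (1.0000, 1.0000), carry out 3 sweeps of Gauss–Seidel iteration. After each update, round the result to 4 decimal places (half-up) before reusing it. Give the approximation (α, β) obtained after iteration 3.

Iteration 1:
  α = (-1 - (3.4)·1.0000) / (6.4) = -0.6875
  β = (3 - (2)·-0.6875) / (3) = 1.4583
Iteration 2:
  α = (-1 - (3.4)·1.4583) / (6.4) = -0.9310
  β = (3 - (2)·-0.9310) / (3) = 1.6207
Iteration 3:
  α = (-1 - (3.4)·1.6207) / (6.4) = -1.0172
  β = (3 - (2)·-1.0172) / (3) = 1.6781

(-1.0172, 1.6781)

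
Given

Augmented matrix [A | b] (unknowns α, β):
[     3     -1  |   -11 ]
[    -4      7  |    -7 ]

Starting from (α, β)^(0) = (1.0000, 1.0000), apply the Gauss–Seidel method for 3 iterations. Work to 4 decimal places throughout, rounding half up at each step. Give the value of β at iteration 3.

-3.7902

Iteration 1:
  α = (-11 - (-1)·1.0000) / (3) = -3.3333
  β = (-7 - (-4)·-3.3333) / (7) = -2.9047
Iteration 2:
  α = (-11 - (-1)·-2.9047) / (3) = -4.6349
  β = (-7 - (-4)·-4.6349) / (7) = -3.6485
Iteration 3:
  α = (-11 - (-1)·-3.6485) / (3) = -4.8828
  β = (-7 - (-4)·-4.8828) / (7) = -3.7902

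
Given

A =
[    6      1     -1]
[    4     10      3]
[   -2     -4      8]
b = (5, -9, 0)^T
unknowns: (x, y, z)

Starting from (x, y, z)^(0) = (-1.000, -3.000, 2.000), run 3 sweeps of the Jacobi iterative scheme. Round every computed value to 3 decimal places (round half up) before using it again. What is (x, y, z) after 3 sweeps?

Iteration 1:
  x = (5 - (1)·-3.000 - (-1)·2.000) / (6) = 1.667
  y = (-9 - (4)·-1.000 - (3)·2.000) / (10) = -1.100
  z = (0 - (-2)·-1.000 - (-4)·-3.000) / (8) = -1.750
Iteration 2:
  x = (5 - (1)·-1.100 - (-1)·-1.750) / (6) = 0.725
  y = (-9 - (4)·1.667 - (3)·-1.750) / (10) = -1.042
  z = (0 - (-2)·1.667 - (-4)·-1.100) / (8) = -0.133
Iteration 3:
  x = (5 - (1)·-1.042 - (-1)·-0.133) / (6) = 0.985
  y = (-9 - (4)·0.725 - (3)·-0.133) / (10) = -1.150
  z = (0 - (-2)·0.725 - (-4)·-1.042) / (8) = -0.340

(0.985, -1.150, -0.340)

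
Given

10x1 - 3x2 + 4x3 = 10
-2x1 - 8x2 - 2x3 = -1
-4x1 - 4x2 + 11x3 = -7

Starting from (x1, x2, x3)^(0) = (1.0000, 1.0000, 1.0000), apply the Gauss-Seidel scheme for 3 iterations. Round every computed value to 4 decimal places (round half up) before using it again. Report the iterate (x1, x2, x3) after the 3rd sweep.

Iteration 1:
  x1 = (10 - (-3)·1.0000 - (4)·1.0000) / (10) = 0.9000
  x2 = (-1 - (-2)·0.9000 - (-2)·1.0000) / (-8) = -0.3500
  x3 = (-7 - (-4)·0.9000 - (-4)·-0.3500) / (11) = -0.4364
Iteration 2:
  x1 = (10 - (-3)·-0.3500 - (4)·-0.4364) / (10) = 1.0696
  x2 = (-1 - (-2)·1.0696 - (-2)·-0.4364) / (-8) = -0.0333
  x3 = (-7 - (-4)·1.0696 - (-4)·-0.0333) / (11) = -0.2595
Iteration 3:
  x1 = (10 - (-3)·-0.0333 - (4)·-0.2595) / (10) = 1.0938
  x2 = (-1 - (-2)·1.0938 - (-2)·-0.2595) / (-8) = -0.0836
  x3 = (-7 - (-4)·1.0938 - (-4)·-0.0836) / (11) = -0.2690

(1.0938, -0.0836, -0.2690)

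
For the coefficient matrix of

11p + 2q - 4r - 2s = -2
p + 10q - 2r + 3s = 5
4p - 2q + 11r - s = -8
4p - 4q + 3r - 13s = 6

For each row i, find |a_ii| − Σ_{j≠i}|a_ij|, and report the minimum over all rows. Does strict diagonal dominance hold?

row 1: |11| − (2+4+2) = 3
row 2: |10| − (1+2+3) = 4
row 3: |11| − (4+2+1) = 4
row 4: |-13| − (4+4+3) = 2
minimum over rows = 2 → strictly diagonally dominant (convergence guaranteed)

2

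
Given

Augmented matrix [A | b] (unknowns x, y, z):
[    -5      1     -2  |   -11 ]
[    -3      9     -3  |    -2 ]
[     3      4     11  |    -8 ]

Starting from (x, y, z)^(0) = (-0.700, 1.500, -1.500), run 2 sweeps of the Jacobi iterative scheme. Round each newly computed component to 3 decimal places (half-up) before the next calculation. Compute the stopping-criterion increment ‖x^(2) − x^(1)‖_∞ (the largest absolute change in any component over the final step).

Iteration 1:
  x = (-11 - (1)·1.500 - (-2)·-1.500) / (-5) = 3.100
  y = (-2 - (-3)·-0.700 - (-3)·-1.500) / (9) = -0.956
  z = (-8 - (3)·-0.700 - (4)·1.500) / (11) = -1.082
Iteration 2:
  x = (-11 - (1)·-0.956 - (-2)·-1.082) / (-5) = 2.442
  y = (-2 - (-3)·3.100 - (-3)·-1.082) / (9) = 0.450
  z = (-8 - (3)·3.100 - (4)·-0.956) / (11) = -1.225
Change: (-0.658, 1.406, -0.143) → max |·| = 1.406

1.406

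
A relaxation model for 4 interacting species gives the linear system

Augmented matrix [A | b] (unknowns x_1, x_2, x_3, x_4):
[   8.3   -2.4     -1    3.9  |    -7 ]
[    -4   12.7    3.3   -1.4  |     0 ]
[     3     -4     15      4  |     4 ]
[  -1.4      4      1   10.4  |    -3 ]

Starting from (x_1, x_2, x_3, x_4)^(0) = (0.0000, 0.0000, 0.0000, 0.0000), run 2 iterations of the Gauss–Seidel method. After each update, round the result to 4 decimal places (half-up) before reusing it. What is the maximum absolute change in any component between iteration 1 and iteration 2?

Iteration 1:
  x_1 = (-7 - (-2.4)·0.0000 - (-1)·0.0000 - (3.9)·0.0000) / (8.3) = -0.8434
  x_2 = (0 - (-4)·-0.8434 - (3.3)·0.0000 - (-1.4)·0.0000) / (12.7) = -0.2656
  x_3 = (4 - (3)·-0.8434 - (-4)·-0.2656 - (4)·0.0000) / (15) = 0.3645
  x_4 = (-3 - (-1.4)·-0.8434 - (4)·-0.2656 - (1)·0.3645) / (10.4) = -0.3349
Iteration 2:
  x_1 = (-7 - (-2.4)·-0.2656 - (-1)·0.3645 - (3.9)·-0.3349) / (8.3) = -0.7189
  x_2 = (0 - (-4)·-0.7189 - (3.3)·0.3645 - (-1.4)·-0.3349) / (12.7) = -0.3581
  x_3 = (4 - (3)·-0.7189 - (-4)·-0.3581 - (4)·-0.3349) / (15) = 0.4043
  x_4 = (-3 - (-1.4)·-0.7189 - (4)·-0.3581 - (1)·0.4043) / (10.4) = -0.2864
Change: (0.1245, -0.0925, 0.0398, 0.0485) → max |·| = 0.1245

0.1245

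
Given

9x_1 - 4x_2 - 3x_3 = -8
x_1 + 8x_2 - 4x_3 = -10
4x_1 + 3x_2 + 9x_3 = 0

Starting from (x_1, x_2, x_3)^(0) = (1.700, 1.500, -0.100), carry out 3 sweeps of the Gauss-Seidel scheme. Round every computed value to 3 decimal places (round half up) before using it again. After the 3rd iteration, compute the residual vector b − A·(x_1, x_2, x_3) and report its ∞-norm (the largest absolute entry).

0.686

Iteration 1:
  x_1 = (-8 - (-4)·1.500 - (-3)·-0.100) / (9) = -0.256
  x_2 = (-10 - (1)·-0.256 - (-4)·-0.100) / (8) = -1.268
  x_3 = (0 - (4)·-0.256 - (3)·-1.268) / (9) = 0.536
Iteration 2:
  x_1 = (-8 - (-4)·-1.268 - (-3)·0.536) / (9) = -1.274
  x_2 = (-10 - (1)·-1.274 - (-4)·0.536) / (8) = -0.823
  x_3 = (0 - (4)·-1.274 - (3)·-0.823) / (9) = 0.841
Iteration 3:
  x_1 = (-8 - (-4)·-0.823 - (-3)·0.841) / (9) = -0.974
  x_2 = (-10 - (1)·-0.974 - (-4)·0.841) / (8) = -0.708
  x_3 = (0 - (4)·-0.974 - (3)·-0.708) / (9) = 0.669
Residual b − A·x = (-0.059, -0.686, -0.001); ∞-norm = 0.686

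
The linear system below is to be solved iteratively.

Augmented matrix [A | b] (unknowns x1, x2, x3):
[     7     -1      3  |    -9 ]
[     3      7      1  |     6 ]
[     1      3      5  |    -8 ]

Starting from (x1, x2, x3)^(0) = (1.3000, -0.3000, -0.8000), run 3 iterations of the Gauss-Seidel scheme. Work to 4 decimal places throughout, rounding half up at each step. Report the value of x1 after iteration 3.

Iteration 1:
  x1 = (-9 - (-1)·-0.3000 - (3)·-0.8000) / (7) = -0.9857
  x2 = (6 - (3)·-0.9857 - (1)·-0.8000) / (7) = 1.3939
  x3 = (-8 - (1)·-0.9857 - (3)·1.3939) / (5) = -2.2392
Iteration 2:
  x1 = (-9 - (-1)·1.3939 - (3)·-2.2392) / (7) = -0.1269
  x2 = (6 - (3)·-0.1269 - (1)·-2.2392) / (7) = 1.2314
  x3 = (-8 - (1)·-0.1269 - (3)·1.2314) / (5) = -2.3135
Iteration 3:
  x1 = (-9 - (-1)·1.2314 - (3)·-2.3135) / (7) = -0.1183
  x2 = (6 - (3)·-0.1183 - (1)·-2.3135) / (7) = 1.2383
  x3 = (-8 - (1)·-0.1183 - (3)·1.2383) / (5) = -2.3193

-0.1183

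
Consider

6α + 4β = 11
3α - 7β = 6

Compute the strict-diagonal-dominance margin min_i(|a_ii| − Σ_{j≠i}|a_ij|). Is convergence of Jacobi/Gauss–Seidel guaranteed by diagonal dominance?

row 1: |6| − (4) = 2
row 2: |-7| − (3) = 4
minimum over rows = 2 → strictly diagonally dominant (convergence guaranteed)

2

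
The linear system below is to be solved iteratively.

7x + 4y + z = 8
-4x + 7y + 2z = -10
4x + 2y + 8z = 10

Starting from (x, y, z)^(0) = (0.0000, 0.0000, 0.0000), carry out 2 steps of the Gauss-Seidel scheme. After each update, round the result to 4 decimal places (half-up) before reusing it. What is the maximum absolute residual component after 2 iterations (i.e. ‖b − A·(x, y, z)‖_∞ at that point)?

Iteration 1:
  x = (8 - (4)·0.0000 - (1)·0.0000) / (7) = 1.1429
  y = (-10 - (-4)·1.1429 - (2)·0.0000) / (7) = -0.7755
  z = (10 - (4)·1.1429 - (2)·-0.7755) / (8) = 0.8724
Iteration 2:
  x = (8 - (4)·-0.7755 - (1)·0.8724) / (7) = 1.4614
  y = (-10 - (-4)·1.4614 - (2)·0.8724) / (7) = -0.8427
  z = (10 - (4)·1.4614 - (2)·-0.8427) / (8) = 0.7300
Residual b − A·x = (0.4110, 0.2845, -0.0002); ∞-norm = 0.4110

0.4110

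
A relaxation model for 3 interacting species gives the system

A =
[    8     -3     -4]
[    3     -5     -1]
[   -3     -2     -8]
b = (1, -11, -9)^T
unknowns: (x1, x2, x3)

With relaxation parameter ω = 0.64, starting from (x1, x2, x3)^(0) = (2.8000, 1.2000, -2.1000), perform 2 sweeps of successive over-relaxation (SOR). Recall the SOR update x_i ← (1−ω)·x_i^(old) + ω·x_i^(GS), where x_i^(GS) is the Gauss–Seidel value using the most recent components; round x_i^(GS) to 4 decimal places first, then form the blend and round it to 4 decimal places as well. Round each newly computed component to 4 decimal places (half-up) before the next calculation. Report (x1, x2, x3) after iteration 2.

(0.7171, 2.6148, -0.0813)

Iteration 1:
  x1: GS value = (1 - (-3)·1.2000 - (-4)·-2.1000) / (8) = -0.4750;  x1 ← (1−ω)·2.8000 + ω·-0.4750 = 0.7040
  x2: GS value = (-11 - (3)·0.7040 - (-1)·-2.1000) / (-5) = 3.0424;  x2 ← (1−ω)·1.2000 + ω·3.0424 = 2.3791
  x3: GS value = (-9 - (-3)·0.7040 - (-2)·2.3791) / (-8) = 0.2662;  x3 ← (1−ω)·-2.1000 + ω·0.2662 = -0.5856
Iteration 2:
  x1: GS value = (1 - (-3)·2.3791 - (-4)·-0.5856) / (8) = 0.7244;  x1 ← (1−ω)·0.7040 + ω·0.7244 = 0.7171
  x2: GS value = (-11 - (3)·0.7171 - (-1)·-0.5856) / (-5) = 2.7474;  x2 ← (1−ω)·2.3791 + ω·2.7474 = 2.6148
  x3: GS value = (-9 - (-3)·0.7171 - (-2)·2.6148) / (-8) = 0.2024;  x3 ← (1−ω)·-0.5856 + ω·0.2024 = -0.0813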